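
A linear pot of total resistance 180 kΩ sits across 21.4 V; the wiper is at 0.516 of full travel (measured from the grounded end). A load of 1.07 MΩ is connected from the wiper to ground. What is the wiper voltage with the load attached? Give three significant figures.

The wiper splits the pot into (1−α)R = 87.12 kΩ above and αR = 92.88 kΩ below.
Lower section ‖ load = 85.46 kΩ.
V_wiper = 21.4 × 85.46/(87.12 + 85.46) = 10.6 V.

V ≈ 10.6 V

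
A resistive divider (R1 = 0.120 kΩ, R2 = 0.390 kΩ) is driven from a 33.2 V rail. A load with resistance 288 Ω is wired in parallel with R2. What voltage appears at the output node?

The load sits in parallel with R2: R2‖R_L = (390 × 288) / (390 + 288) = 165.7 Ω.
V_out = 33.2 × 165.7 / (120 + 165.7) = 33.2 × 165.7/285.7 = 19.3 V.

V_out ≈ 19.3 V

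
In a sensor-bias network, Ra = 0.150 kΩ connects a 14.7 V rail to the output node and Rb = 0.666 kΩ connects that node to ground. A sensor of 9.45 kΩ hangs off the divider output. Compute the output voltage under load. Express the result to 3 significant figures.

V_out ≈ 11.8 V

The load sits in parallel with Rb: Rb‖R_L = (666 × 9450) / (666 + 9450) = 622.2 Ω.
V_out = 14.7 × 622.2 / (150 + 622.2) = 14.7 × 622.2/772.2 = 11.8 V.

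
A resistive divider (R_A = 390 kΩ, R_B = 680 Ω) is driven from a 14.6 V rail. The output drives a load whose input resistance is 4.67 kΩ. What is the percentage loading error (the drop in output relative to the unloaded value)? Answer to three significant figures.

12.7 %

Unloaded V = 14.6 × 680/390700 = 0.025412 V.
Loaded: R_B‖R_L = 593.6 Ω, giving V = 14.6 × 593.6/390600 = 0.022187 V.
Drop = (0.025412 − 0.022187) / 0.025412 = 12.7 %.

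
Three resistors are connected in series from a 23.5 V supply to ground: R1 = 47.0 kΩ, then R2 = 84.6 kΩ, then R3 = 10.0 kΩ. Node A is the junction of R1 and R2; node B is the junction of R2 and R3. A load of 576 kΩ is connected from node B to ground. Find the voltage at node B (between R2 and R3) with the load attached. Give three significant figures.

V ≈ 1.63 V

At node B, R3 is in parallel with the load: R3‖R_L = 9.829 kΩ.
Below node A the resistance is R2 + (R3‖R_L) = 94.43 kΩ, so V_A = 23.5 × 94.43/141.4 = 15.69 V.
Then V_B = V_A × (R3‖R_L)/(R2 + R3‖R_L) = 15.69 × 9.829/94.43 = 1.63 V.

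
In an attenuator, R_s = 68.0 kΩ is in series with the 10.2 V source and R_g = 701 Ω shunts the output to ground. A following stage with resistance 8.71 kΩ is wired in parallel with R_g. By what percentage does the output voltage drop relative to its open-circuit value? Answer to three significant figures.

7.38 %

The divider's output (Thévenin) resistance is R_s‖R_g = 693.8 Ω.
Fractional drop under load = R_th/(R_th + R_L) = 693.8 / (693.8 + 8710) = 0.07378.
So the output falls by 7.38 %.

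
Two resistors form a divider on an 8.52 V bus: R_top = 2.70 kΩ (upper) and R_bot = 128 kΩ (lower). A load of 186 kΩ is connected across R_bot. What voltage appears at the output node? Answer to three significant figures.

V_out ≈ 8.23 V

The load sits in parallel with R_bot: R_bot‖R_L = (128 × 186) / (128 + 186) = 75.82 kΩ.
V_out = 8.52 × 75.82 / (2.70 + 75.82) = 8.52 × 75.82/78.52 = 8.23 V.
(Unloaded it would have been 8.34 V.)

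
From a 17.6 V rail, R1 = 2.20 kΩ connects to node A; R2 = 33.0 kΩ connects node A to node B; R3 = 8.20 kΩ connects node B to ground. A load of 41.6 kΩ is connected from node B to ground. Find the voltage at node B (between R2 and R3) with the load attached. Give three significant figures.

At node B, R3 is in parallel with the load: R3‖R_L = 6.850 kΩ.
Below node A the resistance is R2 + (R3‖R_L) = 39.85 kΩ, so V_A = 17.6 × 39.85/42.05 = 16.68 V.
Then V_B = V_A × (R3‖R_L)/(R2 + R3‖R_L) = 16.68 × 6.850/39.85 = 2.87 V.

V ≈ 2.87 V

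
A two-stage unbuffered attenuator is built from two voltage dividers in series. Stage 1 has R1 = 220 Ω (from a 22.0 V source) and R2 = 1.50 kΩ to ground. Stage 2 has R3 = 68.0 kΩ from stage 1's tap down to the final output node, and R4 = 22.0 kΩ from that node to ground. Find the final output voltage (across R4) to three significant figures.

Stage 2 presents R3+R4 = 90000 Ω as a load on stage 1's tap.
Stage 1's lower leg becomes R2‖(R3+R4) = 1475 Ω, so V_mid = 22.0 × 1475/1695 = 19.15 V.
Stage 2 is itself unloaded: V_out = V_mid × R4/(R3+R4) = 19.15 × 22000/90000 = 4.68 V.

V_out ≈ 4.68 V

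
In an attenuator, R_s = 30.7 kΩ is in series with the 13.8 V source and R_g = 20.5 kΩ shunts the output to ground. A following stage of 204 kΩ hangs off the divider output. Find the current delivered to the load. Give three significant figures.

I_L ≈ 0.0255 mA

R_g‖R_L = 18.63 kΩ; V_out = 13.8 × 18.63/49.33 = 5.211 V.
I_L = V_out / R_L = 5.211 / 204 kΩ = 0.0255 mA.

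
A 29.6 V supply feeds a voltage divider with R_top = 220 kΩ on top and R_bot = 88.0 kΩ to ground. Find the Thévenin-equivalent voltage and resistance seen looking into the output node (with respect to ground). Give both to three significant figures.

V_th = 8.46 V, R_th = 62.9 kΩ

V_th is the open-circuit tap voltage: 29.6 × 88.0/(220 + 88.0) = 8.46 V.
With the supply zeroed, R_top and R_bot appear in parallel from the tap: R_th = R_top‖R_bot = (220 × 88.0)/308.0 = 62.9 kΩ.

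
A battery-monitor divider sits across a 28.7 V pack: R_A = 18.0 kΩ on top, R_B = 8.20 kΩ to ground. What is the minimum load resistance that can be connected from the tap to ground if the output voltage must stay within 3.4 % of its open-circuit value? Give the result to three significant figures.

Output resistance R_th = R_A‖R_B = (18.0 × 8.20)/26.20 = 5.634 kΩ.
The fractional drop is R_th/(R_th + R_L); requiring this ≤ 0.0340 gives R_L ≥ R_th(1/0.0340 − 1) = 5.634 × 28.41 = 160 kΩ.

R_L(min) ≈ 160 kΩ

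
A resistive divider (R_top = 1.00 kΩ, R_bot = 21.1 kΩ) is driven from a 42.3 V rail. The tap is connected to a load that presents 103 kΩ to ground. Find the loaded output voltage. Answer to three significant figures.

The load sits in parallel with R_bot: R_bot‖R_L = (21.1 × 103) / (21.1 + 103) = 17.51 kΩ.
V_out = 42.3 × 17.51 / (1.00 + 17.51) = 42.3 × 17.51/18.51 = 40.0 V.
(Unloaded it would have been 40.4 V.)

V_out ≈ 40.0 V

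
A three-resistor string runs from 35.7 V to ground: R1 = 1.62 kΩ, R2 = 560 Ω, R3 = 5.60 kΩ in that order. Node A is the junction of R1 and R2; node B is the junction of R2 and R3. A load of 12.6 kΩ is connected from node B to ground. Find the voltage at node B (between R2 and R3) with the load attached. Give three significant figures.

V ≈ 22.9 V

At node B, R3 is in parallel with the load: R3‖R_L = 3877 Ω.
Below node A the resistance is R2 + (R3‖R_L) = 4437 Ω, so V_A = 35.7 × 4437/6057 = 26.15 V.
Then V_B = V_A × (R3‖R_L)/(R2 + R3‖R_L) = 26.15 × 3877/4437 = 22.9 V.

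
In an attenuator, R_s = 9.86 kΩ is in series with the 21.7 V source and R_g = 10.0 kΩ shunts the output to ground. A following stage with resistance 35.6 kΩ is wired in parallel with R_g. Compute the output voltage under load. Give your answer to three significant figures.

The load sits in parallel with R_g: R_g‖R_L = (10.0 × 35.6) / (10.0 + 35.6) = 7.807 kΩ.
V_out = 21.7 × 7.807 / (9.86 + 7.807) = 21.7 × 7.807/17.67 = 9.59 V.
(Unloaded it would have been 10.9 V.)

V_out ≈ 9.59 V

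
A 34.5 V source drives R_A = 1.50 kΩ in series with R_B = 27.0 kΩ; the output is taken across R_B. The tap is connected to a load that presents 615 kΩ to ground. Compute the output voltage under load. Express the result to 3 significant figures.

V_out ≈ 32.6 V

The load sits in parallel with R_B: R_B‖R_L = (27.0 × 615) / (27.0 + 615) = 25.86 kΩ.
V_out = 34.5 × 25.86 / (1.50 + 25.86) = 34.5 × 25.86/27.36 = 32.6 V.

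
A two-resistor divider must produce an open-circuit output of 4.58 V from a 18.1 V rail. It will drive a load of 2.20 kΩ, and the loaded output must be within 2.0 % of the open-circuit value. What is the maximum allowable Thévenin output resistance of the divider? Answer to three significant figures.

Loading drop = R_th/(R_th + R_L) ≤ 0.0200, so R_th ≤ R_L · ε/(1−ε) = 2.20 kΩ × 0.0200/0.9800 = 44.9 Ω.
(Any R1, R2 with R2/(R1+R2) = 0.253 and R1‖R2 ≤ 44.9 Ω will meet the spec.)

R_th ≤ 44.9 Ω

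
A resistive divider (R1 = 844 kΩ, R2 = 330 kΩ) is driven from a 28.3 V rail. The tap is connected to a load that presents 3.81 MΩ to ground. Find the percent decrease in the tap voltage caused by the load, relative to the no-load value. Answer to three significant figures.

5.86 %

The divider's output (Thévenin) resistance is R1‖R2 = 237.2 kΩ.
Fractional drop under load = R_th/(R_th + R_L) = 237.2 / (237.2 + 3810) = 0.05862.
So the output falls by 5.86 %.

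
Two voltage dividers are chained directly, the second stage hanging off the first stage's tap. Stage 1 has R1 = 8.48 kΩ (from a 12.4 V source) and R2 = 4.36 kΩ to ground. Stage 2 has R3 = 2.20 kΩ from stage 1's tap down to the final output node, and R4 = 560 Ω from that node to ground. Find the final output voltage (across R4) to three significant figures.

V_out ≈ 0.418 V

Stage 2 presents R3+R4 = 2760 Ω as a load on stage 1's tap.
Stage 1's lower leg becomes R2‖(R3+R4) = 1690 Ω, so V_mid = 12.4 × 1690/10170 = 2.061 V.
Stage 2 is itself unloaded: V_out = V_mid × R4/(R3+R4) = 2.061 × 560/2760 = 0.418 V.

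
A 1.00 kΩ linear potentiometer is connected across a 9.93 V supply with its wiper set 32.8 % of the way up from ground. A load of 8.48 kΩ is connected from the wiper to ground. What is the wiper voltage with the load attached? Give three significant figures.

V ≈ 3.17 V

The wiper splits the pot into (1−α)R = 672.0 Ω above and αR = 328.0 Ω below.
Lower section ‖ load = 315.8 Ω.
V_wiper = 9.93 × 315.8/(672.0 + 315.8) = 3.17 V.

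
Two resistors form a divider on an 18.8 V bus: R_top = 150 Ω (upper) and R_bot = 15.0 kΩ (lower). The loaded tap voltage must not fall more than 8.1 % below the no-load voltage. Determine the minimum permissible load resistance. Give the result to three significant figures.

Output resistance R_th = R_top‖R_bot = (150 × 15000)/15150 = 148.5 Ω.
The fractional drop is R_th/(R_th + R_L); requiring this ≤ 0.0810 gives R_L ≥ R_th(1/0.0810 − 1) = 148.5 × 11.35 = 1.69 kΩ.

R_L(min) ≈ 1.69 kΩ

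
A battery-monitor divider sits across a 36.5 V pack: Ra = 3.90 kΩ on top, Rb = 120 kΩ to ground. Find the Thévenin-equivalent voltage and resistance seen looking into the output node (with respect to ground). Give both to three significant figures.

V_th is the open-circuit tap voltage: 36.5 × 120/(3.90 + 120) = 35.4 V.
With the supply zeroed, Ra and Rb appear in parallel from the tap: R_th = Ra‖Rb = (3.90 × 120)/123.9 = 3.78 kΩ.

V_th = 35.4 V, R_th = 3.78 kΩ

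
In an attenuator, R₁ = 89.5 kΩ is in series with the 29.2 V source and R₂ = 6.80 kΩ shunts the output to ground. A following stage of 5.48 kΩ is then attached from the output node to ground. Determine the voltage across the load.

V_out ≈ 0.958 V

The load sits in parallel with R₂: R₂‖R_L = (6.80 × 5.48) / (6.80 + 5.48) = 3.035 kΩ.
V_out = 29.2 × 3.035 / (89.5 + 3.035) = 29.2 × 3.035/92.53 = 0.958 V.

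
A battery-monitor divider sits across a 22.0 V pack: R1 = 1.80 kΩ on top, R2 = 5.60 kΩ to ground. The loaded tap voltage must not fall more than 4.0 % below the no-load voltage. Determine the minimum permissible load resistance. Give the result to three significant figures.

Output resistance R_th = R1‖R2 = (1.80 × 5.60)/7.400 = 1.362 kΩ.
The fractional drop is R_th/(R_th + R_L); requiring this ≤ 0.0400 gives R_L ≥ R_th(1/0.0400 − 1) = 1.362 × 24.00 = 32.7 kΩ.

R_L(min) ≈ 32.7 kΩ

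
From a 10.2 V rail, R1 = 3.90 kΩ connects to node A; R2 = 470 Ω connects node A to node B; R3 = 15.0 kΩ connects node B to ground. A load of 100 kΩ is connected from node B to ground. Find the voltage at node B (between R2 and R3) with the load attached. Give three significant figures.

At node B, R3 is in parallel with the load: R3‖R_L = 13040 Ω.
Below node A the resistance is R2 + (R3‖R_L) = 13510 Ω, so V_A = 10.2 × 13510/17410 = 7.916 V.
Then V_B = V_A × (R3‖R_L)/(R2 + R3‖R_L) = 7.916 × 13040/13510 = 7.64 V.

V ≈ 7.64 V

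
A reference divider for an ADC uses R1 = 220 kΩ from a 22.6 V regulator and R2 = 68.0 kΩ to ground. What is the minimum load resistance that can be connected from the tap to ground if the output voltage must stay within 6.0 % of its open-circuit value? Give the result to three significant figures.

R_L(min) ≈ 814 kΩ

Output resistance R_th = R1‖R2 = (220 × 68.0)/288.0 = 51.94 kΩ.
The fractional drop is R_th/(R_th + R_L); requiring this ≤ 0.0600 gives R_L ≥ R_th(1/0.0600 − 1) = 51.94 × 15.67 = 814 kΩ.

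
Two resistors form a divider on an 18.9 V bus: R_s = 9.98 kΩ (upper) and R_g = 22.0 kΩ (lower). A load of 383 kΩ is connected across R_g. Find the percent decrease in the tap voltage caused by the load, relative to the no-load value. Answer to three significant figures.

1.76 %

The divider's output (Thévenin) resistance is R_s‖R_g = 6.866 kΩ.
Fractional drop under load = R_th/(R_th + R_L) = 6.866 / (6.866 + 383) = 0.01761.
So the output falls by 1.76 %.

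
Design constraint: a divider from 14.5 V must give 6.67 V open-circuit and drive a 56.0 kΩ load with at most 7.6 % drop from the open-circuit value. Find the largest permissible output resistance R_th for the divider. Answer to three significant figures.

Loading drop = R_th/(R_th + R_L) ≤ 0.0760, so R_th ≤ R_L · ε/(1−ε) = 56.0 kΩ × 0.0760/0.9240 = 4.61 kΩ.

R_th ≤ 4.61 kΩ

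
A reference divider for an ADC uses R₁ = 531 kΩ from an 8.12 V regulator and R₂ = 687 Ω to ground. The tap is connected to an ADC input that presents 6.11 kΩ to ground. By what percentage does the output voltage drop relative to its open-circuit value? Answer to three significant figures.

10.1 %

Unloaded V = 8.12 × 687/531700 = 0.010492 V.
Loaded: R₂‖R_L = 617.6 Ω, giving V = 8.12 × 617.6/531600 = 0.0094327 V.
Drop = (0.010492 − 0.0094327) / 0.010492 = 10.1 %.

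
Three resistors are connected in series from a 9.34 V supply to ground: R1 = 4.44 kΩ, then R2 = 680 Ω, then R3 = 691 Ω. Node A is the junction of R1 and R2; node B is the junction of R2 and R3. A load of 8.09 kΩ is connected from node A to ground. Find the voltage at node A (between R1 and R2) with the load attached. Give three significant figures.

Below node A the series string R2+R3 = 1371 Ω sits in parallel with the 8090 Ω load: 1172 Ω.
V_A = 9.34 × 1172/(4440 + 1172) = 1.95 V.

V ≈ 1.95 V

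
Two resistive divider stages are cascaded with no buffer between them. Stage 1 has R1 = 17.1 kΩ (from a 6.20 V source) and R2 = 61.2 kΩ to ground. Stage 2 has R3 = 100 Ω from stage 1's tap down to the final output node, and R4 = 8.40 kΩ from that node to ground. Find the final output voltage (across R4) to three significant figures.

V_out ≈ 1.86 V

Stage 2 presents R3+R4 = 8500 Ω as a load on stage 1's tap.
Stage 1's lower leg becomes R2‖(R3+R4) = 7463 Ω, so V_mid = 6.20 × 7463/24560 = 1.884 V.
Stage 2 is itself unloaded: V_out = V_mid × R4/(R3+R4) = 1.884 × 8400/8500 = 1.86 V.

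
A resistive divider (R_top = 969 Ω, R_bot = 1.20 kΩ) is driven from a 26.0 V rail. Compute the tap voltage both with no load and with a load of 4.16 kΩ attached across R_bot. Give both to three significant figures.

Open-circuit: V = 26.0 × 1200/(969 + 1200) = 14.4 V.
With the load, R_bot becomes R_bot‖R_L = 931.3 Ω, so V = 26.0 × 931.3/1900 = 12.7 V.

Unloaded: 14.4 V; loaded: 12.7 V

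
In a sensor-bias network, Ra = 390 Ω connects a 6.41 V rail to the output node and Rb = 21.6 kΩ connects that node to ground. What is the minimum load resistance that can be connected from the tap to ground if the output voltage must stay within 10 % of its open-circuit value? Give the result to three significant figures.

R_L(min) ≈ 3.45 kΩ

Output resistance R_th = Ra‖Rb = (390 × 21600)/21990 = 383.1 Ω.
The fractional drop is R_th/(R_th + R_L); requiring this ≤ 0.100 gives R_L ≥ R_th(1/0.100 − 1) = 383.1 × 9.000 = 3.45 kΩ.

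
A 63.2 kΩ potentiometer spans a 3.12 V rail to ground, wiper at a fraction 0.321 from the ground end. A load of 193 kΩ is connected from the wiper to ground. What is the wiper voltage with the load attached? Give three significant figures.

The wiper splits the pot into (1−α)R = 42.91 kΩ above and αR = 20.29 kΩ below.
Lower section ‖ load = 18.36 kΩ.
V_wiper = 3.12 × 18.36/(42.91 + 18.36) = 0.935 V.

V ≈ 0.935 V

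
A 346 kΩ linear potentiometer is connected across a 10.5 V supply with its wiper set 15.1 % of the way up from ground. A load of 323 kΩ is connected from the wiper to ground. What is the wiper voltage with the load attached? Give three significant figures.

The wiper splits the pot into (1−α)R = 293.8 kΩ above and αR = 52.25 kΩ below.
Lower section ‖ load = 44.97 kΩ.
V_wiper = 10.5 × 44.97/(293.8 + 44.97) = 1.39 V.

V ≈ 1.39 V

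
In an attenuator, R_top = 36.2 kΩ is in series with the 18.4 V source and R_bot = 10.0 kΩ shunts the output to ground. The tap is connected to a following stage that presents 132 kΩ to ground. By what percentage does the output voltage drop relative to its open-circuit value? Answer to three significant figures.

The divider's output (Thévenin) resistance is R_top‖R_bot = 7.835 kΩ.
Fractional drop under load = R_th/(R_th + R_L) = 7.835 / (7.835 + 132) = 0.05603.
So the output falls by 5.60 %.

5.60 %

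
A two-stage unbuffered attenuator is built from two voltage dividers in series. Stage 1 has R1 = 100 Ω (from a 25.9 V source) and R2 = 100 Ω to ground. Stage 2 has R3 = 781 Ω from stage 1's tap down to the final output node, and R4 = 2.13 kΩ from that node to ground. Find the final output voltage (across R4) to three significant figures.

Stage 2 presents R3+R4 = 2911 Ω as a load on stage 1's tap.
Stage 1's lower leg becomes R2‖(R3+R4) = 96.68 Ω, so V_mid = 25.9 × 96.68/196.7 = 12.73 V.
Stage 2 is itself unloaded: V_out = V_mid × R4/(R3+R4) = 12.73 × 2130/2911 = 9.32 V.

V_out ≈ 9.32 V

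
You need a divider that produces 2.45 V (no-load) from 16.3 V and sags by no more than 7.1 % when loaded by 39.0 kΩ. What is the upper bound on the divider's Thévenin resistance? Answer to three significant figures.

R_th ≤ 2.98 kΩ

Loading drop = R_th/(R_th + R_L) ≤ 0.0710, so R_th ≤ R_L · ε/(1−ε) = 39.0 kΩ × 0.0710/0.9290 = 2.98 kΩ.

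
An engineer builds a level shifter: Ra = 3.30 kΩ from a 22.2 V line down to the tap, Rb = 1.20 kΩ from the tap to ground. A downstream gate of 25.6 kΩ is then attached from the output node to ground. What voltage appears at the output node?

The load sits in parallel with Rb: Rb‖R_L = (1.20 × 25.6) / (1.20 + 25.6) = 1.146 kΩ.
V_out = 22.2 × 1.146 / (3.30 + 1.146) = 22.2 × 1.146/4.446 = 5.72 V.

V_out ≈ 5.72 V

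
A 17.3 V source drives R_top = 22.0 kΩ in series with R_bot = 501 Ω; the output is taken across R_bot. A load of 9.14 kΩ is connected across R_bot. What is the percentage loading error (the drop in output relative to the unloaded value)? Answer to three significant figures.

5.09 %

The divider's output (Thévenin) resistance is R_top‖R_bot = 489.8 Ω.
Fractional drop under load = R_th/(R_th + R_L) = 489.8 / (489.8 + 9140) = 0.05087.
So the output falls by 5.09 %.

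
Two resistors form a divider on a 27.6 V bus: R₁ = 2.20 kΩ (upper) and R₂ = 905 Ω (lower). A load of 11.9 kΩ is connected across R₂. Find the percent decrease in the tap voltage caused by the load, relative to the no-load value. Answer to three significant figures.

The divider's output (Thévenin) resistance is R₁‖R₂ = 641.2 Ω.
Fractional drop under load = R_th/(R_th + R_L) = 641.2 / (641.2 + 11900) = 0.05113.
So the output falls by 5.11 %.

5.11 %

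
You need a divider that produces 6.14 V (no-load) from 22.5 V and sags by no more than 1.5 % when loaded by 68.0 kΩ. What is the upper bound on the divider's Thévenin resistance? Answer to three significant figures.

Loading drop = R_th/(R_th + R_L) ≤ 0.0150, so R_th ≤ R_L · ε/(1−ε) = 68.0 kΩ × 0.0150/0.9850 = 1.04 kΩ.
(Any R1, R2 with R2/(R1+R2) = 0.273 and R1‖R2 ≤ 1.04 kΩ will meet the spec.)

R_th ≤ 1.04 kΩ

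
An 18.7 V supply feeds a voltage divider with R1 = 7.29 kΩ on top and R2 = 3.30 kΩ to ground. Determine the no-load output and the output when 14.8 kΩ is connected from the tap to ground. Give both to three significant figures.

Unloaded: 5.83 V; loaded: 5.05 V

Open-circuit: V = 18.7 × 3.30/(7.29 + 3.30) = 5.83 V.
With the load, R2 becomes R2‖R_L = 2.698 kΩ, so V = 18.7 × 2.698/9.988 = 5.05 V.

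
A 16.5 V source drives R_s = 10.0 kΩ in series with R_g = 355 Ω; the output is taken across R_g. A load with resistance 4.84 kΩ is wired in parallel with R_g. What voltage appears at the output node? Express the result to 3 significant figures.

The load sits in parallel with R_g: R_g‖R_L = (355 × 4840) / (355 + 4840) = 330.7 Ω.
V_out = 16.5 × 330.7 / (10000 + 330.7) = 16.5 × 330.7/10330 = 0.528 V.
(Unloaded it would have been 0.566 V.)

V_out ≈ 0.528 V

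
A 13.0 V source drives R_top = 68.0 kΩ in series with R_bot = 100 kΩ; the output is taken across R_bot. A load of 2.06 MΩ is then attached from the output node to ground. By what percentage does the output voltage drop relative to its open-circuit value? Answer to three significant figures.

1.93 %

The divider's output (Thévenin) resistance is R_top‖R_bot = 40.48 kΩ.
Fractional drop under load = R_th/(R_th + R_L) = 40.48 / (40.48 + 2060) = 0.01927.
So the output falls by 1.93 %.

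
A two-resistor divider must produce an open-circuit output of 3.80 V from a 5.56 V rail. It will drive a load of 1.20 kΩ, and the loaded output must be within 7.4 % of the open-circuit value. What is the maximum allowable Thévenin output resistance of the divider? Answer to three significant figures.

R_th ≤ 95.9 Ω

Loading drop = R_th/(R_th + R_L) ≤ 0.0740, so R_th ≤ R_L · ε/(1−ε) = 1.20 kΩ × 0.0740/0.9260 = 95.9 Ω.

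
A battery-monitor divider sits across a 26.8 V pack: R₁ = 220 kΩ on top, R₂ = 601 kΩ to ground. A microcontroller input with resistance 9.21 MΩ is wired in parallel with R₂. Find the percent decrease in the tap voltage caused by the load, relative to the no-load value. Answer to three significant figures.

1.72 %

The divider's output (Thévenin) resistance is R₁‖R₂ = 161.0 kΩ.
Fractional drop under load = R_th/(R_th + R_L) = 161.0 / (161.0 + 9210) = 0.01719.
So the output falls by 1.72 %.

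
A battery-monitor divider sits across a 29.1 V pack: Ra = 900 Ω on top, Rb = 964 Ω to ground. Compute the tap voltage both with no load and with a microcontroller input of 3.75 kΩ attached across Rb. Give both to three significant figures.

Unloaded: 15.0 V; loaded: 13.4 V

Open-circuit: V = 29.1 × 964/(900 + 964) = 15.0 V.
With the load, Rb becomes Rb‖R_L = 766.9 Ω, so V = 29.1 × 766.9/1667 = 13.4 V.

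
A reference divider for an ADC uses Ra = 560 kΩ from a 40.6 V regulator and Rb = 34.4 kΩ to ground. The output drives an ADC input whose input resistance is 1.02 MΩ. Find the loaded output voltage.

The load sits in parallel with Rb: Rb‖R_L = (34.4 × 1020) / (34.4 + 1020) = 33.28 kΩ.
V_out = 40.6 × 33.28 / (560 + 33.28) = 40.6 × 33.28/593.3 = 2.28 V.

V_out ≈ 2.28 V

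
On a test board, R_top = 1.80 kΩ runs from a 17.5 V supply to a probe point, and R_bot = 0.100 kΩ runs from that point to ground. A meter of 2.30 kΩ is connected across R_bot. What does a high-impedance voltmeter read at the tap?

The load sits in parallel with R_bot: R_bot‖R_L = (100 × 2300) / (100 + 2300) = 95.83 Ω.
V_out = 17.5 × 95.83 / (1800 + 95.83) = 17.5 × 95.83/1896 = 0.885 V.

V_out ≈ 0.885 V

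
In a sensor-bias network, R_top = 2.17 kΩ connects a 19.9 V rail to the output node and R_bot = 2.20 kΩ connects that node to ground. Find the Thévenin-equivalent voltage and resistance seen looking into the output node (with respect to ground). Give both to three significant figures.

V_th = 10.0 V, R_th = 1.09 kΩ

V_th is the open-circuit tap voltage: 19.9 × 2.20/(2.17 + 2.20) = 10.0 V.
With the supply zeroed, R_top and R_bot appear in parallel from the tap: R_th = R_top‖R_bot = (2.17 × 2.20)/4.370 = 1.09 kΩ.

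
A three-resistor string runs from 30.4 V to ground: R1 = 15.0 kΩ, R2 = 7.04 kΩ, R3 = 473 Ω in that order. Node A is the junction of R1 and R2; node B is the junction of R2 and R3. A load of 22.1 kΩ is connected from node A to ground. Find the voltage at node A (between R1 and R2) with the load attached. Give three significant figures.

V ≈ 8.27 V

Below node A the series string R2+R3 = 7513 Ω sits in parallel with the 22100 Ω load: 5607 Ω.
V_A = 30.4 × 5607/(15000 + 5607) = 8.27 V.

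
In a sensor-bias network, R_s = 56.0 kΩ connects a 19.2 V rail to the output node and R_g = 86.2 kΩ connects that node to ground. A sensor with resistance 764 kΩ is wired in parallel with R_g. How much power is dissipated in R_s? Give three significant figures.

P ≈ 1.16 mW

Total resistance from the source is R_s + (R_g‖R_L) = 133.5 kΩ, so I = 19.2/133.5 kΩ = 0.1439 mA.
P = I²·R_s = (0.1439 mA)² × 56.0 kΩ = 1.16 mW.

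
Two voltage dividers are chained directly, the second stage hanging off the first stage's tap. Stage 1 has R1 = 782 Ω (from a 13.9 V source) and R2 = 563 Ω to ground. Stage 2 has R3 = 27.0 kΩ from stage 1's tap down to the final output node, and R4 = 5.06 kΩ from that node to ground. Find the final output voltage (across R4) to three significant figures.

Stage 2 presents R3+R4 = 32060 Ω as a load on stage 1's tap.
Stage 1's lower leg becomes R2‖(R3+R4) = 553.3 Ω, so V_mid = 13.9 × 553.3/1335 = 5.760 V.
Stage 2 is itself unloaded: V_out = V_mid × R4/(R3+R4) = 5.760 × 5060/32060 = 0.909 V.

V_out ≈ 0.909 V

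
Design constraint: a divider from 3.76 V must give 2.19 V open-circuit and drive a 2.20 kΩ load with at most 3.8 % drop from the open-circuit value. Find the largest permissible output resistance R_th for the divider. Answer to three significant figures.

R_th ≤ 86.9 Ω

Loading drop = R_th/(R_th + R_L) ≤ 0.0380, so R_th ≤ R_L · ε/(1−ε) = 2.20 kΩ × 0.0380/0.9620 = 86.9 Ω.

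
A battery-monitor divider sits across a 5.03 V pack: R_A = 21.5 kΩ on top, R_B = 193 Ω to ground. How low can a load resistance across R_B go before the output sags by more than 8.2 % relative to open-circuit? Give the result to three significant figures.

R_L(min) ≈ 2.14 kΩ

Output resistance R_th = R_A‖R_B = (21500 × 193)/21690 = 191.3 Ω.
The fractional drop is R_th/(R_th + R_L); requiring this ≤ 0.0820 gives R_L ≥ R_th(1/0.0820 − 1) = 191.3 × 11.20 = 2.14 kΩ.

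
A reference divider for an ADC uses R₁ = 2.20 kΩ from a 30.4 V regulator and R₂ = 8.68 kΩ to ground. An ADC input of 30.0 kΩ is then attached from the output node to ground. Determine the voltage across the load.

V_out ≈ 22.9 V

The load sits in parallel with R₂: R₂‖R_L = (8.68 × 30.0) / (8.68 + 30.0) = 6.732 kΩ.
V_out = 30.4 × 6.732 / (2.20 + 6.732) = 30.4 × 6.732/8.932 = 22.9 V.
(Unloaded it would have been 24.3 V.)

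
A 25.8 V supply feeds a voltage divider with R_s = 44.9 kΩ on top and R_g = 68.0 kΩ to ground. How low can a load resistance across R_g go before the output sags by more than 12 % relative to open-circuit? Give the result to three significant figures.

Output resistance R_th = R_s‖R_g = (44.9 × 68.0)/112.9 = 27.04 kΩ.
The fractional drop is R_th/(R_th + R_L); requiring this ≤ 0.120 gives R_L ≥ R_th(1/0.120 − 1) = 27.04 × 7.333 = 198 kΩ.

R_L(min) ≈ 198 kΩ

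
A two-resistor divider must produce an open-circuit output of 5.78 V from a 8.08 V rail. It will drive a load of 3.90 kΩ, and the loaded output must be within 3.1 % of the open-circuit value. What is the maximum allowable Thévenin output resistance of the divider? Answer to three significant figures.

R_th ≤ 125 Ω

Loading drop = R_th/(R_th + R_L) ≤ 0.0310, so R_th ≤ R_L · ε/(1−ε) = 3.90 kΩ × 0.0310/0.9690 = 125 Ω.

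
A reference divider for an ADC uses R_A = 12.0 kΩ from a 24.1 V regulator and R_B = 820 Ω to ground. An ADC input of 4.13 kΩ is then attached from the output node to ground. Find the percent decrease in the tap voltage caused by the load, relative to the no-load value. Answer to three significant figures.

The divider's output (Thévenin) resistance is R_A‖R_B = 767.6 Ω.
Fractional drop under load = R_th/(R_th + R_L) = 767.6 / (767.6 + 4130) = 0.1567.
So the output falls by 15.7 %.

15.7 %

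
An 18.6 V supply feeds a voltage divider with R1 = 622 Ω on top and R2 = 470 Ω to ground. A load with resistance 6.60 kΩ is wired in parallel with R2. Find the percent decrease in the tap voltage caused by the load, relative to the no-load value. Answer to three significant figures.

3.90 %

The divider's output (Thévenin) resistance is R1‖R2 = 267.7 Ω.
Fractional drop under load = R_th/(R_th + R_L) = 267.7 / (267.7 + 6600) = 0.03898.
So the output falls by 3.90 %.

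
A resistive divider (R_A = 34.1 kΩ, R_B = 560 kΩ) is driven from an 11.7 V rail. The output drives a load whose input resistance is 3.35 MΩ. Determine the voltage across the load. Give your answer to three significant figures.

V_out ≈ 10.9 V

The load sits in parallel with R_B: R_B‖R_L = (560 × 3350) / (560 + 3350) = 479.8 kΩ.
V_out = 11.7 × 479.8 / (34.1 + 479.8) = 11.7 × 479.8/513.9 = 10.9 V.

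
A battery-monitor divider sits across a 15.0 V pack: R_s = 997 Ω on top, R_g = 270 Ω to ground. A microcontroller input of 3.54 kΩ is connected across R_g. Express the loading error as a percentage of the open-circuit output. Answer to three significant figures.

5.66 %

The divider's output (Thévenin) resistance is R_s‖R_g = 212.5 Ω.
Fractional drop under load = R_th/(R_th + R_L) = 212.5 / (212.5 + 3540) = 0.05662.
So the output falls by 5.66 %.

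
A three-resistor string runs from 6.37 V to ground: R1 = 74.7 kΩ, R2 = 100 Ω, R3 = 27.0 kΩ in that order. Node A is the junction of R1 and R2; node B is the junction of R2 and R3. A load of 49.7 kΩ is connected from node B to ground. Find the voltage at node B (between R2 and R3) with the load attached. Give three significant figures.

V ≈ 1.21 V

At node B, R3 is in parallel with the load: R3‖R_L = 17500 Ω.
Below node A the resistance is R2 + (R3‖R_L) = 17600 Ω, so V_A = 6.37 × 17600/92300 = 1.214 V.
Then V_B = V_A × (R3‖R_L)/(R2 + R3‖R_L) = 1.214 × 17500/17600 = 1.21 V.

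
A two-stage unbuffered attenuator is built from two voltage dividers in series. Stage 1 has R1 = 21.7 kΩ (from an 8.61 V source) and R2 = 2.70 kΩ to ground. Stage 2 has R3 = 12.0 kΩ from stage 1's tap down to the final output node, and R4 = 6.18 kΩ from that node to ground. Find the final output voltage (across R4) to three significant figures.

Stage 2 presents R3+R4 = 18.18 kΩ as a load on stage 1's tap.
Stage 1's lower leg becomes R2‖(R3+R4) = 2.351 kΩ, so V_mid = 8.61 × 2.351/24.05 = 0.8416 V.
Stage 2 is itself unloaded: V_out = V_mid × R4/(R3+R4) = 0.8416 × 6.18/18.18 = 0.286 V.

V_out ≈ 0.286 V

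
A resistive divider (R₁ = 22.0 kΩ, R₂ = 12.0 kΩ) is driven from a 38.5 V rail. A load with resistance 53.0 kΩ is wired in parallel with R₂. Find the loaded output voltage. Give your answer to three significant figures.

V_out ≈ 11.9 V

The load sits in parallel with R₂: R₂‖R_L = (12.0 × 53.0) / (12.0 + 53.0) = 9.785 kΩ.
V_out = 38.5 × 9.785 / (22.0 + 9.785) = 38.5 × 9.785/31.78 = 11.9 V.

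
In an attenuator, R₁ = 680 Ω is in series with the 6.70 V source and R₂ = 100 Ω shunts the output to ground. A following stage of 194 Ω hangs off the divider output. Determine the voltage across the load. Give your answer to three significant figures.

V_out ≈ 0.593 V

The load sits in parallel with R₂: R₂‖R_L = (100 × 194) / (100 + 194) = 65.99 Ω.
V_out = 6.70 × 65.99 / (680 + 65.99) = 6.70 × 65.99/746.0 = 0.593 V.
(Unloaded it would have been 0.859 V.)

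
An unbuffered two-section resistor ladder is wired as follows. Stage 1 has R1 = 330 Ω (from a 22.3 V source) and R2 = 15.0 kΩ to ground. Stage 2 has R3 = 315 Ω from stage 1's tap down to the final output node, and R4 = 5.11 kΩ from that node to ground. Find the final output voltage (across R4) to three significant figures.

Stage 2 presents R3+R4 = 5425 Ω as a load on stage 1's tap.
Stage 1's lower leg becomes R2‖(R3+R4) = 3984 Ω, so V_mid = 22.3 × 3984/4314 = 20.59 V.
Stage 2 is itself unloaded: V_out = V_mid × R4/(R3+R4) = 20.59 × 5110/5425 = 19.4 V.

V_out ≈ 19.4 V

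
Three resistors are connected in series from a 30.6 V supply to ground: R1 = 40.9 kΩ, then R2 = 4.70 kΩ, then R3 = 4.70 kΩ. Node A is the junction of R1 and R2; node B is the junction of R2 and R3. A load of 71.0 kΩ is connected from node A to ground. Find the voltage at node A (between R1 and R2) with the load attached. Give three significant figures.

V ≈ 5.16 V

Below node A the series string R2+R3 = 9.400 kΩ sits in parallel with the 71.0 kΩ load: 8.301 kΩ.
V_A = 30.6 × 8.301/(40.9 + 8.301) = 5.16 V.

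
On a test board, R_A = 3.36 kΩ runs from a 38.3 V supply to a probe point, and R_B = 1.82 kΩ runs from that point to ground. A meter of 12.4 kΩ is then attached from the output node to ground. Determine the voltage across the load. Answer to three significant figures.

V_out ≈ 12.3 V

The load sits in parallel with R_B: R_B‖R_L = (1.82 × 12.4) / (1.82 + 12.4) = 1.587 kΩ.
V_out = 38.3 × 1.587 / (3.36 + 1.587) = 38.3 × 1.587/4.947 = 12.3 V.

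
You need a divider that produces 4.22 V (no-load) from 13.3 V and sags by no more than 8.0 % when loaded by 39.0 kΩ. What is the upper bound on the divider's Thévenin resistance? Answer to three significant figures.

R_th ≤ 3.39 kΩ

Loading drop = R_th/(R_th + R_L) ≤ 0.0800, so R_th ≤ R_L · ε/(1−ε) = 39.0 kΩ × 0.0800/0.9200 = 3.39 kΩ.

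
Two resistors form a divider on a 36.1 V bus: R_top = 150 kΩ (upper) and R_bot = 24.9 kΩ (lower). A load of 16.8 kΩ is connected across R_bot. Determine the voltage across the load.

V_out ≈ 2.26 V

The load sits in parallel with R_bot: R_bot‖R_L = (24.9 × 16.8) / (24.9 + 16.8) = 10.03 kΩ.
V_out = 36.1 × 10.03 / (150 + 10.03) = 36.1 × 10.03/160.0 = 2.26 V.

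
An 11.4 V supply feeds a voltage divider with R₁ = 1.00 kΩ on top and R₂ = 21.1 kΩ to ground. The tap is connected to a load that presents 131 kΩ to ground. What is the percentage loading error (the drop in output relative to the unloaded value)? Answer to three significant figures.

0.724 %

The divider's output (Thévenin) resistance is R₁‖R₂ = 0.9548 kΩ.
Fractional drop under load = R_th/(R_th + R_L) = 0.9548 / (0.9548 + 131) = 0.007235.
So the output falls by 0.724 %.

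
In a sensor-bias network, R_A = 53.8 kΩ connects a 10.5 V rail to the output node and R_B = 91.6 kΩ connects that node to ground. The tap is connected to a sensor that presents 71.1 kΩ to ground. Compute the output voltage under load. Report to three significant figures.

The load sits in parallel with R_B: R_B‖R_L = (91.6 × 71.1) / (91.6 + 71.1) = 40.03 kΩ.
V_out = 10.5 × 40.03 / (53.8 + 40.03) = 10.5 × 40.03/93.83 = 4.48 V.

V_out ≈ 4.48 V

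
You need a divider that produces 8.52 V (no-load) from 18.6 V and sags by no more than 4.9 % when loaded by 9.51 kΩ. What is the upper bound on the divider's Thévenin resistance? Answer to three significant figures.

R_th ≤ 490 Ω

Loading drop = R_th/(R_th + R_L) ≤ 0.0490, so R_th ≤ R_L · ε/(1−ε) = 9.51 kΩ × 0.0490/0.9510 = 490 Ω.
(Any R1, R2 with R2/(R1+R2) = 0.458 and R1‖R2 ≤ 490 Ω will meet the spec.)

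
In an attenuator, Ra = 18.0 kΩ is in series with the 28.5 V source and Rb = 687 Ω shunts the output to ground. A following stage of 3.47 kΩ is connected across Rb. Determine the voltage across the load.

The load sits in parallel with Rb: Rb‖R_L = (687 × 3470) / (687 + 3470) = 573.5 Ω.
V_out = 28.5 × 573.5 / (18000 + 573.5) = 28.5 × 573.5/18570 = 0.880 V.

V_out ≈ 0.880 V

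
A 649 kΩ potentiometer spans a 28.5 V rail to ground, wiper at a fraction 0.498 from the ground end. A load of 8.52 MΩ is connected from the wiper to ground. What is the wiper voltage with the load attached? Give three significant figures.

The wiper splits the pot into (1−α)R = 325.8 kΩ above and αR = 323.2 kΩ below.
Lower section ‖ load = 311.4 kΩ.
V_wiper = 28.5 × 311.4/(325.8 + 311.4) = 13.9 V.

V ≈ 13.9 V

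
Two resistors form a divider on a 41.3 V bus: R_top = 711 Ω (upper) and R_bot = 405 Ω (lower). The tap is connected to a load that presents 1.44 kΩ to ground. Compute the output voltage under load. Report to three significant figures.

V_out ≈ 12.7 V

The load sits in parallel with R_bot: R_bot‖R_L = (405 × 1440) / (405 + 1440) = 316.1 Ω.
V_out = 41.3 × 316.1 / (711 + 316.1) = 41.3 × 316.1/1027 = 12.7 V.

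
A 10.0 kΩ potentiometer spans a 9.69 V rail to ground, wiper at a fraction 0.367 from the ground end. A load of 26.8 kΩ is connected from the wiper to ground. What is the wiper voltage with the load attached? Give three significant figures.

V ≈ 3.27 V

The wiper splits the pot into (1−α)R = 6.330 kΩ above and αR = 3.670 kΩ below.
Lower section ‖ load = 3.228 kΩ.
V_wiper = 9.69 × 3.228/(6.330 + 3.228) = 3.27 V.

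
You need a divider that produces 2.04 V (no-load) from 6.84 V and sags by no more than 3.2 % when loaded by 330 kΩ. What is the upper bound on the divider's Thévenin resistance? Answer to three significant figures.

Loading drop = R_th/(R_th + R_L) ≤ 0.0320, so R_th ≤ R_L · ε/(1−ε) = 330 kΩ × 0.0320/0.9680 = 10.9 kΩ.
(Any R1, R2 with R2/(R1+R2) = 0.298 and R1‖R2 ≤ 10.9 kΩ will meet the spec.)

R_th ≤ 10.9 kΩ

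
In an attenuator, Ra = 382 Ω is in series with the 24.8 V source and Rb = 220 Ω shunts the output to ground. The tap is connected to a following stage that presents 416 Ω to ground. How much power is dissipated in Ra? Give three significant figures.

P ≈ 849 mW

Total resistance from the source is Ra + (Rb‖R_L) = 525.9 Ω, so I = 24.8/525.9 Ω = 47.16 mA.
P = I²·Ra = (47.16 mA)² × 382 Ω = 849 mW.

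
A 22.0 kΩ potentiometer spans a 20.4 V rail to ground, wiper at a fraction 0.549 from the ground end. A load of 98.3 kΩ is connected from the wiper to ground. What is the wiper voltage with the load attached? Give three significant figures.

V ≈ 10.6 V

The wiper splits the pot into (1−α)R = 9.922 kΩ above and αR = 12.08 kΩ below.
Lower section ‖ load = 10.76 kΩ.
V_wiper = 20.4 × 10.76/(9.922 + 10.76) = 10.6 V.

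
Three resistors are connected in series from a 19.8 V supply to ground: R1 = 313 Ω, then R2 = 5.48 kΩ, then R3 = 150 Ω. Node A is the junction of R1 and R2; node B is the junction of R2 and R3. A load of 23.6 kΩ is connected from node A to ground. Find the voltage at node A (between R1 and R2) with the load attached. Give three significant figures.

Below node A the series string R2+R3 = 5630 Ω sits in parallel with the 23600 Ω load: 4546 Ω.
V_A = 19.8 × 4546/(313 + 4546) = 18.5 V.

V ≈ 18.5 V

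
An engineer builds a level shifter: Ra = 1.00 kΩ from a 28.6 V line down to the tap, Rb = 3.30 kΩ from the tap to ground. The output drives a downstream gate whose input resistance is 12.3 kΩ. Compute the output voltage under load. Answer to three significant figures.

V_out ≈ 20.7 V

The load sits in parallel with Rb: Rb‖R_L = (3.30 × 12.3) / (3.30 + 12.3) = 2.602 kΩ.
V_out = 28.6 × 2.602 / (1.00 + 2.602) = 28.6 × 2.602/3.602 = 20.7 V.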